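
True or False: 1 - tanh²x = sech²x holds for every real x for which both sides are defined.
Claim: 1 - tanh²x = sech²x.
Reasoning: Divide cosh²x - sinh²x = 1 through by cosh²x (never zero): 1 - tanh²x = 1/cosh²x = sech²x.
So the two sides agree for every real x for which both sides are defined.

Conclusion: True.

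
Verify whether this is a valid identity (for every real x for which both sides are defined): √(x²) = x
Claim: √(x²) = x.
Test a specific point where both sides are defined: x = -3.
LHS = √(x²) ≈ 3.0000
RHS = x ≈ -3.0000
Since 3.0000 ≠ -3.0000, the equation fails at this point, so it cannot hold for every real x for which both sides are defined.
√(x²) = |x|, which differs from x whenever x < 0 (both sides are defined for every real x).

Conclusion: No, this is NOT an identity.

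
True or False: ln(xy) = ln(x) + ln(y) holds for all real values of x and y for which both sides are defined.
True.

Claim: ln(xy) = ln(x) + ln(y).
Reasoning: Both sides are simultaneously defined only when x, y > 0. Write x = e^p, y = e^q (p = ln x, q = ln y). Then xy = e^p · e^q = e^(p+q), so ln(xy) = p + q = ln(x) + ln(y).
So the two sides agree for all real values of x and y for which both sides are defined.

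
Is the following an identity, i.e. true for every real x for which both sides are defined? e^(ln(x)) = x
Yes, this is an identity.

Claim: e^(ln(x)) = x.
Reasoning: For x > 0, ln(x) is by definition the exponent p such that e^p = x. Raising e to that exponent therefore returns x: e^(ln x) = x.
So the two sides agree for every real x for which both sides are defined.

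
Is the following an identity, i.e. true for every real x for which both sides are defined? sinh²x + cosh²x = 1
No, this is NOT an identity.

Claim: sinh²x + cosh²x = 1.
Test a specific point where both sides are defined: x = -1.
LHS = sinh²x + cosh²x ≈ 3.7622
RHS = 1 ≈ 1.0000
Since 3.7622 ≠ 1.0000, the equation fails at this point, so it cannot hold for every real x for which both sides are defined.
The correct hyperbolic identity is cosh²x - sinh²x = 1 (a difference); the sum sinh²x + cosh²x equals cosh(2x).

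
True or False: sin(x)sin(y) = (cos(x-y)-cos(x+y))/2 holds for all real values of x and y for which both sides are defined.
Claim: sin(x)sin(y) = (cos(x-y)-cos(x+y))/2.
Reasoning: cos(x-y) = cos(x)cos(y) + sin(x)sin(y) and cos(x+y) = cos(x)cos(y) - sin(x)sin(y). Subtracting, cos(x-y) - cos(x+y) = 2sin(x)sin(y); divide by 2.
So the two sides agree for all real values of x and y for which both sides are defined.

Conclusion: True.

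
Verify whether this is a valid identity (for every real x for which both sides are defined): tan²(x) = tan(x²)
No, this is NOT an identity.

Claim: tan²(x) = tan(x²).
Test a specific point where both sides are defined: x = -π/3.
LHS = tan²(x) ≈ 3.0000
RHS = tan(x²) ≈ 1.9485
Since 3.0000 ≠ 1.9485, the equation fails at this point, so it cannot hold for every real x for which both sides are defined.
tan²(x) means (tan x)², squaring the output; tan(x²) squares the input. These are different functions.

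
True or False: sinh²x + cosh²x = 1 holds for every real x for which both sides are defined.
Claim: sinh²x + cosh²x = 1.
Test a specific point where both sides are defined: x = 3.
LHS = sinh²x + cosh²x ≈ 201.7156
RHS = 1 ≈ 1.0000
Since 201.7156 ≠ 1.0000, the equation fails at this point, so it cannot hold for every real x for which both sides are defined.
The correct hyperbolic identity is cosh²x - sinh²x = 1 (a difference); the sum sinh²x + cosh²x equals cosh(2x).

Conclusion: False.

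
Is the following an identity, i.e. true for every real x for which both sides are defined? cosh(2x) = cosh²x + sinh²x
Claim: cosh(2x) = cosh²x + sinh²x.
Reasoning: cosh²x = (e^(2x) + 2 + e^(-2x))/4 and sinh²x = (e^(2x) - 2 + e^(-2x))/4. Adding gives (2e^(2x) + 2e^(-2x))/4 = (e^(2x) + e^(-2x))/2 = cosh(2x).
So the two sides agree for every real x for which both sides are defined.

Conclusion: Yes, this is an identity.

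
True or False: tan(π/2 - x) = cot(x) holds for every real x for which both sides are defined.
True.

Claim: tan(π/2 - x) = cot(x).
Reasoning: tan(π/2 - x) = sin(π/2 - x)/cos(π/2 - x) = cos(x)/sin(x) = cot(x), using the cofunction identities sin(π/2 - x) = cos(x) and cos(π/2 - x) = sin(x).
So the two sides agree for every real x for which both sides are defined.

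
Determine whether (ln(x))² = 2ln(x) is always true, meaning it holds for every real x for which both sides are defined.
No, this is NOT an identity.

Claim: (ln(x))² = 2ln(x).
Test a specific point where both sides are defined: x = 4.
LHS = (ln(x))² ≈ 1.9218
RHS = 2ln(x) ≈ 2.7726
Since 1.9218 ≠ 2.7726, the equation fails at this point, so it cannot hold for every real x for which both sides are defined.
2ln(x) equals ln(x²), which is not the same as (ln x)².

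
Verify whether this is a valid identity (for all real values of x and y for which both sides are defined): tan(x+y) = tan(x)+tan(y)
No, this is NOT an identity.

Claim: tan(x+y) = tan(x)+tan(y).
Test a specific point where both sides are defined: x = π/6, y = -π/4.
LHS = tan(x+y) ≈ -0.2679
RHS = tan(x)+tan(y) ≈ -0.4226
Since -0.2679 ≠ -0.4226, the equation fails at this point, so it cannot hold for all real values of x and y for which both sides are defined.
The correct formula is tan(x+y) = (tan(x) + tan(y))/(1 - tan(x)tan(y)).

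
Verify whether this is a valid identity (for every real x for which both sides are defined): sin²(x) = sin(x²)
Claim: sin²(x) = sin(x²).
Test a specific point where both sides are defined: x = -π/4.
LHS = sin²(x) ≈ 0.5000
RHS = sin(x²) ≈ 0.5785
Since 0.5000 ≠ 0.5785, the equation fails at this point, so it cannot hold for every real x for which both sides are defined.
sin²(x) means (sin x)², squaring the output; sin(x²) squares the input. These are different functions.

Conclusion: No, this is NOT an identity.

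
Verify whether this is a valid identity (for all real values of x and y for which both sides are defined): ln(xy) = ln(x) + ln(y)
Yes, this is an identity.

Claim: ln(xy) = ln(x) + ln(y).
Reasoning: Both sides are simultaneously defined only when x, y > 0. Write x = e^p, y = e^q (p = ln x, q = ln y). Then xy = e^p · e^q = e^(p+q), so ln(xy) = p + q = ln(x) + ln(y).
So the two sides agree for all real values of x and y for which both sides are defined.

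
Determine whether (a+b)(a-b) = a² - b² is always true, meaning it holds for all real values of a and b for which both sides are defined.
Claim: (a+b)(a-b) = a² - b².
Reasoning: Expand: (a+b)(a-b) = a² - ab + ba - b² = a² - b² (the cross terms cancel).
So the two sides agree for all real values of a and b for which both sides are defined.

Conclusion: Yes, this is an identity.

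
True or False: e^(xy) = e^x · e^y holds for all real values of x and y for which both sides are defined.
False.

Claim: e^(xy) = e^x · e^y.
Test a specific point where both sides are defined: x = 3/2, y = 5.
LHS = e^(xy) ≈ 1808.0424
RHS = e^x · e^y ≈ 665.1416
Since 1808.0424 ≠ 665.1416, the equation fails at this point, so it cannot hold for all real values of x and y for which both sides are defined.
e^x · e^y = e^(x+y), not e^(xy).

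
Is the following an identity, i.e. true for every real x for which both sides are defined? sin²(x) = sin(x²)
Claim: sin²(x) = sin(x²).
Test a specific point where both sides are defined: x = π/4.
LHS = sin²(x) ≈ 0.5000
RHS = sin(x²) ≈ 0.5785
Since 0.5000 ≠ 0.5785, the equation fails at this point, so it cannot hold for every real x for which both sides are defined.
sin²(x) means (sin x)², squaring the output; sin(x²) squares the input. These are different functions.

Conclusion: No, this is NOT an identity.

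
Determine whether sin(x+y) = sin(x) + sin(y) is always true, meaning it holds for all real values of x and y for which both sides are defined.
No, this is NOT an identity.

Claim: sin(x+y) = sin(x) + sin(y).
Test a specific point where both sides are defined: x = -π/2, y = π/4.
LHS = sin(x+y) ≈ -0.7071
RHS = sin(x) + sin(y) ≈ -0.2929
Since -0.7071 ≠ -0.2929, the equation fails at this point, so it cannot hold for all real values of x and y for which both sides are defined.
The correct expansion is sin(x+y) = sin(x)cos(y) + cos(x)sin(y); sine is not additive.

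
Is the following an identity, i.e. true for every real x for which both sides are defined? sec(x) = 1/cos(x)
Claim: sec(x) = 1/cos(x).
Reasoning: sec(x) is by definition the reciprocal of cos(x), wherever cos(x) ≠ 0.
So the two sides agree for every real x for which both sides are defined.

Conclusion: Yes, this is an identity.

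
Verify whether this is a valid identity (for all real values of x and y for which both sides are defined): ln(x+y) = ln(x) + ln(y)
No, this is NOT an identity.

Claim: ln(x+y) = ln(x) + ln(y).
Test a specific point where both sides are defined: x = 4, y = 3/2.
LHS = ln(x+y) ≈ 1.7047
RHS = ln(x) + ln(y) ≈ 1.7918
Since 1.7047 ≠ 1.7918, the equation fails at this point, so it cannot hold for all real values of x and y for which both sides are defined.
ln(x) + ln(y) = ln(xy), not ln(x+y).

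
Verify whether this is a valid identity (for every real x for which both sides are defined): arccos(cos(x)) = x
Claim: arccos(cos(x)) = x.
Test a specific point where both sides are defined: x = -π/2.
LHS = arccos(cos(x)) ≈ 1.5708
RHS = x ≈ -1.5708
Since 1.5708 ≠ -1.5708, the equation fails at this point, so it cannot hold for every real x for which both sides are defined.
arccos only returns values in [0, π], so arccos(cos(x)) = x holds only for x in that interval, not for all real x.

Conclusion: No, this is NOT an identity.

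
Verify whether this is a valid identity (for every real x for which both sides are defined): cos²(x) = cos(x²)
Claim: cos²(x) = cos(x²).
Test a specific point where both sides are defined: x = π/6.
LHS = cos²(x) ≈ 0.7500
RHS = cos(x²) ≈ 0.9627
Since 0.7500 ≠ 0.9627, the equation fails at this point, so it cannot hold for every real x for which both sides are defined.
cos²(x) means (cos x)², squaring the output; cos(x²) squares the input. These are different functions.

Conclusion: No, this is NOT an identity.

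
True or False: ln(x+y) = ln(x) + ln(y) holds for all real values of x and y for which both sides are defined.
False.

Claim: ln(x+y) = ln(x) + ln(y).
Test a specific point where both sides are defined: x = 3, y = 1.
LHS = ln(x+y) ≈ 1.3863
RHS = ln(x) + ln(y) ≈ 1.0986
Since 1.3863 ≠ 1.0986, the equation fails at this point, so it cannot hold for all real values of x and y for which both sides are defined.
ln(x) + ln(y) = ln(xy), not ln(x+y).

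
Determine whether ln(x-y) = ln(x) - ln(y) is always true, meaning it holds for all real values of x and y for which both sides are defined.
No, this is NOT an identity.

Claim: ln(x-y) = ln(x) - ln(y).
Test a specific point where both sides are defined: x = 3/2, y = 1.
LHS = ln(x-y) ≈ -0.6931
RHS = ln(x) - ln(y) ≈ 0.4055
Since -0.6931 ≠ 0.4055, the equation fails at this point, so it cannot hold for all real values of x and y for which both sides are defined.
ln(x) - ln(y) = ln(x/y), not ln(x-y).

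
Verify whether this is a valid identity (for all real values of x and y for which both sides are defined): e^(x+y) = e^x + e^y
No, this is NOT an identity.

Claim: e^(x+y) = e^x + e^y.
Test a specific point where both sides are defined: x = -1, y = -2.
LHS = e^(x+y) ≈ 0.0498
RHS = e^x + e^y ≈ 0.5032
Since 0.0498 ≠ 0.5032, the equation fails at this point, so it cannot hold for all real values of x and y for which both sides are defined.
The correct rule is e^(x+y) = e^x · e^y (a product, not a sum).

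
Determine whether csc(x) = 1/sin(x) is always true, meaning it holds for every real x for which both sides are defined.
Claim: csc(x) = 1/sin(x).
Reasoning: csc(x) is by definition the reciprocal of sin(x), wherever sin(x) ≠ 0.
So the two sides agree for every real x for which both sides are defined.

Conclusion: Yes, this is an identity.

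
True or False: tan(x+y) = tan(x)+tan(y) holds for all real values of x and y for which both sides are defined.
False.

Claim: tan(x+y) = tan(x)+tan(y).
Test a specific point where both sides are defined: x = -π/3, y = 3π/4.
LHS = tan(x+y) ≈ 3.7321
RHS = tan(x)+tan(y) ≈ -2.7321
Since 3.7321 ≠ -2.7321, the equation fails at this point, so it cannot hold for all real values of x and y for which both sides are defined.
The correct formula is tan(x+y) = (tan(x) + tan(y))/(1 - tan(x)tan(y)).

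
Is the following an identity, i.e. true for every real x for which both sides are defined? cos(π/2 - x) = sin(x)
Claim: cos(π/2 - x) = sin(x).
Reasoning: Use cos(u - v) = cos(u)cos(v) + sin(u)sin(v) with u = π/2, v = x: cos(π/2)cos(x) + sin(π/2)sin(x) = 0·cos(x) + 1·sin(x) = sin(x).
So the two sides agree for every real x for which both sides are defined.

Conclusion: Yes, this is an identity.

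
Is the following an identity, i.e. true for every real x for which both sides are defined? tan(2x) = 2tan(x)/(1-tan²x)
Claim: tan(2x) = 2tan(x)/(1-tan²x).
Reasoning: tan(2x) = sin(2x)/cos(2x) = 2sin(x)cos(x) / (cos²x - sin²x). Divide numerator and denominator by cos²x: 2tan(x) / (1 - tan²x).
So the two sides agree for every real x for which both sides are defined.

Conclusion: Yes, this is an identity.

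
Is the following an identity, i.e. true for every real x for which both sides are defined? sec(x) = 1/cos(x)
Claim: sec(x) = 1/cos(x).
Reasoning: sec(x) is by definition the reciprocal of cos(x), wherever cos(x) ≠ 0.
So the two sides agree for every real x for which both sides are defined.

Conclusion: Yes, this is an identity.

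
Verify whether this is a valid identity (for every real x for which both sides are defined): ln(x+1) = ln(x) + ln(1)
No, this is NOT an identity.

Claim: ln(x+1) = ln(x) + ln(1).
Test a specific point where both sides are defined: x = 4.
LHS = ln(x+1) ≈ 1.6094
RHS = ln(x) + ln(1) ≈ 1.3863
Since 1.6094 ≠ 1.3863, the equation fails at this point, so it cannot hold for every real x for which both sides are defined.
ln(1) = 0, so the right side is just ln(x), which differs from ln(x+1).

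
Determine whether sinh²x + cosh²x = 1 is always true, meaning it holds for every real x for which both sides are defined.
Claim: sinh²x + cosh²x = 1.
Test a specific point where both sides are defined: x = -2.
LHS = sinh²x + cosh²x ≈ 27.3082
RHS = 1 ≈ 1.0000
Since 27.3082 ≠ 1.0000, the equation fails at this point, so it cannot hold for every real x for which both sides are defined.
The correct hyperbolic identity is cosh²x - sinh²x = 1 (a difference); the sum sinh²x + cosh²x equals cosh(2x).

Conclusion: No, this is NOT an identity.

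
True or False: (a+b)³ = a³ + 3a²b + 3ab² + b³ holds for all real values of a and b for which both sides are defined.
Claim: (a+b)³ = a³ + 3a²b + 3ab² + b³.
Reasoning: (a+b)³ = (a+b)(a+b)² = (a+b)(a² + 2ab + b²) = a³ + 2a²b + ab² + a²b + 2ab² + b³ = a³ + 3a²b + 3ab² + b³.
So the two sides agree for all real values of a and b for which both sides are defined.

Conclusion: True.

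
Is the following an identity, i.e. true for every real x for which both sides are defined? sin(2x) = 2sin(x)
Claim: sin(2x) = 2sin(x).
Test a specific point where both sides are defined: x = π/2.
LHS = sin(2x) ≈ 0.0000
RHS = 2sin(x) ≈ 2.0000
Since 0.0000 ≠ 2.0000, the equation fails at this point, so it cannot hold for every real x for which both sides are defined.
The correct double-angle formula is sin(2x) = 2sin(x)cos(x).

Conclusion: No, this is NOT an identity.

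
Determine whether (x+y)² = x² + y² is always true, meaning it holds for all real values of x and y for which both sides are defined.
Claim: (x+y)² = x² + y².
Test a specific point where both sides are defined: x = 2, y = 1/2.
LHS = (x+y)² ≈ 6.2500
RHS = x² + y² ≈ 4.2500
Since 6.2500 ≠ 4.2500, the equation fails at this point, so it cannot hold for all real values of x and y for which both sides are defined.
The correct expansion is (x+y)² = x² + 2xy + y²; the cross term 2xy is missing.

Conclusion: No, this is NOT an identity.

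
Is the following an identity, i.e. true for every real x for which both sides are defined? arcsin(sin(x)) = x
Claim: arcsin(sin(x)) = x.
Test a specific point where both sides are defined: x = 2π/3.
LHS = arcsin(sin(x)) ≈ 1.0472
RHS = x ≈ 2.0944
Since 1.0472 ≠ 2.0944, the equation fails at this point, so it cannot hold for every real x for which both sides are defined.
arcsin only returns values in [-π/2, π/2], so arcsin(sin(x)) = x holds only for x in that interval, not for all real x.

Conclusion: No, this is NOT an identity.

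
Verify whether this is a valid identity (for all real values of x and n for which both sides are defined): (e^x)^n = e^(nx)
Yes, this is an identity.

Claim: (e^x)^n = e^(nx).
Reasoning: e^x is a positive real number, and for a positive base B and real exponent n, B^n = e^(n·ln B). With B = e^x, ln B = x, so (e^x)^n = e^(n·x).
So the two sides agree for all real values of x and n for which both sides are defined.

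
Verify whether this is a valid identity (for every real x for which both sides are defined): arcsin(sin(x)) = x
Claim: arcsin(sin(x)) = x.
Test a specific point where both sides are defined: x = 3π/4.
LHS = arcsin(sin(x)) ≈ 0.7854
RHS = x ≈ 2.3562
Since 0.7854 ≠ 2.3562, the equation fails at this point, so it cannot hold for every real x for which both sides are defined.
arcsin only returns values in [-π/2, π/2], so arcsin(sin(x)) = x holds only for x in that interval, not for all real x.

Conclusion: No, this is NOT an identity.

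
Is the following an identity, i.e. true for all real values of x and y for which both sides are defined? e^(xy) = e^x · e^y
No, this is NOT an identity.

Claim: e^(xy) = e^x · e^y.
Test a specific point where both sides are defined: x = 3, y = -3.
LHS = e^(xy) ≈ 0.0001
RHS = e^x · e^y ≈ 1.0000
Since 0.0001 ≠ 1.0000, the equation fails at this point, so it cannot hold for all real values of x and y for which both sides are defined.
e^x · e^y = e^(x+y), not e^(xy).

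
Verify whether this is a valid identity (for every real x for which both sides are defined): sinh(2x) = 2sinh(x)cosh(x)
Yes, this is an identity.

Claim: sinh(2x) = 2sinh(x)cosh(x).
Reasoning: 2sinh(x)cosh(x) = 2 · (e^x - e^-x)/2 · (e^x + e^-x)/2 = (e^(2x) - e^(-2x))/2 = sinh(2x).
So the two sides agree for every real x for which both sides are defined.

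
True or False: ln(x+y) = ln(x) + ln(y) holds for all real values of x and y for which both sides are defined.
Claim: ln(x+y) = ln(x) + ln(y).
Test a specific point where both sides are defined: x = 1/2, y = 5.
LHS = ln(x+y) ≈ 1.7047
RHS = ln(x) + ln(y) ≈ 0.9163
Since 1.7047 ≠ 0.9163, the equation fails at this point, so it cannot hold for all real values of x and y for which both sides are defined.
ln(x) + ln(y) = ln(xy), not ln(x+y).

Conclusion: False.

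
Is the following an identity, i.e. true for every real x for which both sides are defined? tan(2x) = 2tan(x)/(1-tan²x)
Yes, this is an identity.

Claim: tan(2x) = 2tan(x)/(1-tan²x).
Reasoning: tan(2x) = sin(2x)/cos(2x) = 2sin(x)cos(x) / (cos²x - sin²x). Divide numerator and denominator by cos²x: 2tan(x) / (1 - tan²x).
So the two sides agree for every real x for which both sides are defined.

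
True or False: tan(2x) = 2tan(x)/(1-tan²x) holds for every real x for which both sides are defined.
True.

Claim: tan(2x) = 2tan(x)/(1-tan²x).
Reasoning: tan(2x) = sin(2x)/cos(2x) = 2sin(x)cos(x) / (cos²x - sin²x). Divide numerator and denominator by cos²x: 2tan(x) / (1 - tan²x).
So the two sides agree for every real x for which both sides are defined.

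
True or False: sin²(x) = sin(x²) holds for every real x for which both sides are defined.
False.

Claim: sin²(x) = sin(x²).
Test a specific point where both sides are defined: x = π.
LHS = sin²(x) ≈ 0.0000
RHS = sin(x²) ≈ -0.4303
Since 0.0000 ≠ -0.4303, the equation fails at this point, so it cannot hold for every real x for which both sides are defined.
sin²(x) means (sin x)², squaring the output; sin(x²) squares the input. These are different functions.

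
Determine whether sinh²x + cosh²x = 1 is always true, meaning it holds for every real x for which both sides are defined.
Claim: sinh²x + cosh²x = 1.
Test a specific point where both sides are defined: x = 3.
LHS = sinh²x + cosh²x ≈ 201.7156
RHS = 1 ≈ 1.0000
Since 201.7156 ≠ 1.0000, the equation fails at this point, so it cannot hold for every real x for which both sides are defined.
The correct hyperbolic identity is cosh²x - sinh²x = 1 (a difference); the sum sinh²x + cosh²x equals cosh(2x).

Conclusion: No, this is NOT an identity.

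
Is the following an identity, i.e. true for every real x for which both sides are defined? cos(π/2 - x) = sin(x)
Yes, this is an identity.

Claim: cos(π/2 - x) = sin(x).
Reasoning: Use cos(u - v) = cos(u)cos(v) + sin(u)sin(v) with u = π/2, v = x: cos(π/2)cos(x) + sin(π/2)sin(x) = 0·cos(x) + 1·sin(x) = sin(x).
So the two sides agree for every real x for which both sides are defined.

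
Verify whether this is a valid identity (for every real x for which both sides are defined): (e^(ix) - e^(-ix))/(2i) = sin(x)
Claim: (e^(ix) - e^(-ix))/(2i) = sin(x).
Reasoning: By Euler's formula e^(ix) = cos(x) + i·sin(x) and e^(-ix) = cos(x) - i·sin(x). Subtracting cancels the cosine terms: e^(ix) - e^(-ix) = 2i·sin(x); divide by 2i.
So the two sides agree for every real x for which both sides are defined.

Conclusion: Yes, this is an identity.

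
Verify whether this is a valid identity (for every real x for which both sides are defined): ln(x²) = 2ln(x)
Yes, this is an identity.

Claim: ln(x²) = 2ln(x).
Reasoning: The right side requires x > 0. For x > 0, x² = (e^(ln x))² = e^(2ln x), so ln(x²) = 2ln(x). (For x < 0 the right side is undefined, so those values are outside the claim.)
So the two sides agree for every real x for which both sides are defined.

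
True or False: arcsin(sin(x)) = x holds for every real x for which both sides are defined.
False.

Claim: arcsin(sin(x)) = x.
Test a specific point where both sides are defined: x = 2π/3.
LHS = arcsin(sin(x)) ≈ 1.0472
RHS = x ≈ 2.0944
Since 1.0472 ≠ 2.0944, the equation fails at this point, so it cannot hold for every real x for which both sides are defined.
arcsin only returns values in [-π/2, π/2], so arcsin(sin(x)) = x holds only for x in that interval, not for all real x.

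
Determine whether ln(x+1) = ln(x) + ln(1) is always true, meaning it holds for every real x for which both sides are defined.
No, this is NOT an identity.

Claim: ln(x+1) = ln(x) + ln(1).
Test a specific point where both sides are defined: x = 3.
LHS = ln(x+1) ≈ 1.3863
RHS = ln(x) + ln(1) ≈ 1.0986
Since 1.3863 ≠ 1.0986, the equation fails at this point, so it cannot hold for every real x for which both sides are defined.
ln(1) = 0, so the right side is just ln(x), which differs from ln(x+1).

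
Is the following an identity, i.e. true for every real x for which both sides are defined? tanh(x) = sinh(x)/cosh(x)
Claim: tanh(x) = sinh(x)/cosh(x).
Reasoning: tanh(x) is defined as sinh(x)/cosh(x) = (e^x - e^-x)/(e^x + e^-x); cosh(x) ≥ 1 is never zero, so this holds for every real x.
So the two sides agree for every real x for which both sides are defined.

Conclusion: Yes, this is an identity.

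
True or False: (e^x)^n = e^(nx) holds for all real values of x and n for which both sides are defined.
True.

Claim: (e^x)^n = e^(nx).
Reasoning: e^x is a positive real number, and for a positive base B and real exponent n, B^n = e^(n·ln B). With B = e^x, ln B = x, so (e^x)^n = e^(n·x).
So the two sides agree for all real values of x and n for which both sides are defined.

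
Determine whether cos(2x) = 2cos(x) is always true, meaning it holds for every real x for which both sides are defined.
Claim: cos(2x) = 2cos(x).
Test a specific point where both sides are defined: x = -π/3.
LHS = cos(2x) ≈ -0.5000
RHS = 2cos(x) ≈ 1.0000
Since -0.5000 ≠ 1.0000, the equation fails at this point, so it cannot hold for every real x for which both sides are defined.
The correct double-angle formula is cos(2x) = cos²x - sin²x.

Conclusion: No, this is NOT an identity.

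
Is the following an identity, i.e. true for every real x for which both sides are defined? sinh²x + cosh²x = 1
No, this is NOT an identity.

Claim: sinh²x + cosh²x = 1.
Test a specific point where both sides are defined: x = 3.
LHS = sinh²x + cosh²x ≈ 201.7156
RHS = 1 ≈ 1.0000
Since 201.7156 ≠ 1.0000, the equation fails at this point, so it cannot hold for every real x for which both sides are defined.
The correct hyperbolic identity is cosh²x - sinh²x = 1 (a difference); the sum sinh²x + cosh²x equals cosh(2x).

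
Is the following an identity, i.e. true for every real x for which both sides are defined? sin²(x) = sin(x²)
No, this is NOT an identity.

Claim: sin²(x) = sin(x²).
Test a specific point where both sides are defined: x = π/3.
LHS = sin²(x) ≈ 0.7500
RHS = sin(x²) ≈ 0.8897
Since 0.7500 ≠ 0.8897, the equation fails at this point, so it cannot hold for every real x for which both sides are defined.
sin²(x) means (sin x)², squaring the output; sin(x²) squares the input. These are different functions.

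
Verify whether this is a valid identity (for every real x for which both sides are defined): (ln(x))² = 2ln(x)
Claim: (ln(x))² = 2ln(x).
Test a specific point where both sides are defined: x = 2.
LHS = (ln(x))² ≈ 0.4805
RHS = 2ln(x) ≈ 1.3863
Since 0.4805 ≠ 1.3863, the equation fails at this point, so it cannot hold for every real x for which both sides are defined.
2ln(x) equals ln(x²), which is not the same as (ln x)².

Conclusion: No, this is NOT an identity.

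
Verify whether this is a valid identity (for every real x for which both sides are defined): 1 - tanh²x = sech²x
Claim: 1 - tanh²x = sech²x.
Reasoning: Divide cosh²x - sinh²x = 1 through by cosh²x (never zero): 1 - tanh²x = 1/cosh²x = sech²x.
So the two sides agree for every real x for which both sides are defined.

Conclusion: Yes, this is an identity.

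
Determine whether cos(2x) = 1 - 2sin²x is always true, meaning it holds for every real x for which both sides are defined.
Claim: cos(2x) = 1 - 2sin²x.
Reasoning: cos(2x) = cos²x - sin²x. Replace cos²x by 1 - sin²x: (1 - sin²x) - sin²x = 1 - 2sin²x.
So the two sides agree for every real x for which both sides are defined.

Conclusion: Yes, this is an identity.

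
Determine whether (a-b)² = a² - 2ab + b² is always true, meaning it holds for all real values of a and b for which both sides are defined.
Claim: (a-b)² = a² - 2ab + b².
Reasoning: Expand: (a-b)² = (a-b)(a-b) = a·a - a·b - b·a + b·b = a² - 2ab + b².
So the two sides agree for all real values of a and b for which both sides are defined.

Conclusion: Yes, this is an identity.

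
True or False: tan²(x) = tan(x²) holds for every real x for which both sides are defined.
False.

Claim: tan²(x) = tan(x²).
Test a specific point where both sides are defined: x = π.
LHS = tan²(x) ≈ 0.0000
RHS = tan(x²) ≈ 0.4767
Since 0.0000 ≠ 0.4767, the equation fails at this point, so it cannot hold for every real x for which both sides are defined.
tan²(x) means (tan x)², squaring the output; tan(x²) squares the input. These are different functions.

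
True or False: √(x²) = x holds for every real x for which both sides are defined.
Claim: √(x²) = x.
Test a specific point where both sides are defined: x = -1.
LHS = √(x²) ≈ 1.0000
RHS = x ≈ -1.0000
Since 1.0000 ≠ -1.0000, the equation fails at this point, so it cannot hold for every real x for which both sides are defined.
√(x²) = |x|, which differs from x whenever x < 0 (both sides are defined for every real x).

Conclusion: False.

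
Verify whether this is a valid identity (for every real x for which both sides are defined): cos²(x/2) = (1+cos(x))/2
Yes, this is an identity.

Claim: cos²(x/2) = (1+cos(x))/2.
Reasoning: Use cos(2θ) = 2cos²θ - 1 with θ = x/2: cos(x) = 2cos²(x/2) - 1. Solving for cos²(x/2) gives (1 + cos(x))/2.
So the two sides agree for every real x for which both sides are defined.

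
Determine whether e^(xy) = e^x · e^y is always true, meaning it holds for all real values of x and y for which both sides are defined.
Claim: e^(xy) = e^x · e^y.
Test a specific point where both sides are defined: x = 3/2, y = 2.
LHS = e^(xy) ≈ 20.0855
RHS = e^x · e^y ≈ 33.1155
Since 20.0855 ≠ 33.1155, the equation fails at this point, so it cannot hold for all real values of x and y for which both sides are defined.
e^x · e^y = e^(x+y), not e^(xy).

Conclusion: No, this is NOT an identity.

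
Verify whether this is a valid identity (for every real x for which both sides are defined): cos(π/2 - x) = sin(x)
Yes, this is an identity.

Claim: cos(π/2 - x) = sin(x).
Reasoning: Use cos(u - v) = cos(u)cos(v) + sin(u)sin(v) with u = π/2, v = x: cos(π/2)cos(x) + sin(π/2)sin(x) = 0·cos(x) + 1·sin(x) = sin(x).
So the two sides agree for every real x for which both sides are defined.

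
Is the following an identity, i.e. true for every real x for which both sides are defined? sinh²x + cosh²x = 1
Claim: sinh²x + cosh²x = 1.
Test a specific point where both sides are defined: x = -3.
LHS = sinh²x + cosh²x ≈ 201.7156
RHS = 1 ≈ 1.0000
Since 201.7156 ≠ 1.0000, the equation fails at this point, so it cannot hold for every real x for which both sides are defined.
The correct hyperbolic identity is cosh²x - sinh²x = 1 (a difference); the sum sinh²x + cosh²x equals cosh(2x).

Conclusion: No, this is NOT an identity.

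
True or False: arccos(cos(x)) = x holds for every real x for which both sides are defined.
False.

Claim: arccos(cos(x)) = x.
Test a specific point where both sides are defined: x = -π/4.
LHS = arccos(cos(x)) ≈ 0.7854
RHS = x ≈ -0.7854
Since 0.7854 ≠ -0.7854, the equation fails at this point, so it cannot hold for every real x for which both sides are defined.
arccos only returns values in [0, π], so arccos(cos(x)) = x holds only for x in that interval, not for all real x.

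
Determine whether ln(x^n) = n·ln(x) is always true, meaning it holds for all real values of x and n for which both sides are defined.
Claim: ln(x^n) = n·ln(x).
Reasoning: The right side requires x > 0. For x > 0, x^n = (e^(ln x))^n = e^(n·ln x), so taking ln of both sides gives ln(x^n) = n·ln(x).
So the two sides agree for all real values of x and n for which both sides are defined.

Conclusion: Yes, this is an identity.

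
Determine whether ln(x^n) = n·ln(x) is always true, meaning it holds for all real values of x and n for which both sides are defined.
Yes, this is an identity.

Claim: ln(x^n) = n·ln(x).
Reasoning: The right side requires x > 0. For x > 0, x^n = (e^(ln x))^n = e^(n·ln x), so taking ln of both sides gives ln(x^n) = n·ln(x).
So the two sides agree for all real values of x and n for which both sides are defined.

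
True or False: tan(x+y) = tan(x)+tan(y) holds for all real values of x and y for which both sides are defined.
Claim: tan(x+y) = tan(x)+tan(y).
Test a specific point where both sides are defined: x = π/3, y = -π/6.
LHS = tan(x+y) ≈ 0.5774
RHS = tan(x)+tan(y) ≈ 1.1547
Since 0.5774 ≠ 1.1547, the equation fails at this point, so it cannot hold for all real values of x and y for which both sides are defined.
The correct formula is tan(x+y) = (tan(x) + tan(y))/(1 - tan(x)tan(y)).

Conclusion: False.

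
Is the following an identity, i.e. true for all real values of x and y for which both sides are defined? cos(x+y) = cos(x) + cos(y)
Claim: cos(x+y) = cos(x) + cos(y).
Test a specific point where both sides are defined: x = π/2, y = -π/6.
LHS = cos(x+y) ≈ 0.5000
RHS = cos(x) + cos(y) ≈ 0.8660
Since 0.5000 ≠ 0.8660, the equation fails at this point, so it cannot hold for all real values of x and y for which both sides are defined.
The correct expansion is cos(x+y) = cos(x)cos(y) - sin(x)sin(y); cosine is not additive.

Conclusion: No, this is NOT an identity.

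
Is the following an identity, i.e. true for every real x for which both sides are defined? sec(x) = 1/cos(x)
Yes, this is an identity.

Claim: sec(x) = 1/cos(x).
Reasoning: sec(x) is by definition the reciprocal of cos(x), wherever cos(x) ≠ 0.
So the two sides agree for every real x for which both sides are defined.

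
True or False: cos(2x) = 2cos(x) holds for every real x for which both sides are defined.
False.

Claim: cos(2x) = 2cos(x).
Test a specific point where both sides are defined: x = π/6.
LHS = cos(2x) ≈ 0.5000
RHS = 2cos(x) ≈ 1.7321
Since 0.5000 ≠ 1.7321, the equation fails at this point, so it cannot hold for every real x for which both sides are defined.
The correct double-angle formula is cos(2x) = cos²x - sin²x.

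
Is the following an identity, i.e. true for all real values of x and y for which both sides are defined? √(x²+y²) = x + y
Claim: √(x²+y²) = x + y.
Test a specific point where both sides are defined: x = -3, y = 1.
LHS = √(x²+y²) ≈ 3.1623
RHS = x + y ≈ -2.0000
Since 3.1623 ≠ -2.0000, the equation fails at this point, so it cannot hold for all real values of x and y for which both sides are defined.
(x+y)² = x² + 2xy + y², not x² + y², so the square root does not split this way.

Conclusion: No, this is NOT an identity.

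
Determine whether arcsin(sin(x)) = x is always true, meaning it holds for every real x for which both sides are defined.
No, this is NOT an identity.

Claim: arcsin(sin(x)) = x.
Test a specific point where both sides are defined: x = 3π/4.
LHS = arcsin(sin(x)) ≈ 0.7854
RHS = x ≈ 2.3562
Since 0.7854 ≠ 2.3562, the equation fails at this point, so it cannot hold for every real x for which both sides are defined.
arcsin only returns values in [-π/2, π/2], so arcsin(sin(x)) = x holds only for x in that interval, not for all real x.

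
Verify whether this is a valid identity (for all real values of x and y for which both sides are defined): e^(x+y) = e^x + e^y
Claim: e^(x+y) = e^x + e^y.
Test a specific point where both sides are defined: x = 5, y = -3.
LHS = e^(x+y) ≈ 7.3891
RHS = e^x + e^y ≈ 148.4629
Since 7.3891 ≠ 148.4629, the equation fails at this point, so it cannot hold for all real values of x and y for which both sides are defined.
The correct rule is e^(x+y) = e^x · e^y (a product, not a sum).

Conclusion: No, this is NOT an identity.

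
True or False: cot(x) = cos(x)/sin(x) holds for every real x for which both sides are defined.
True.

Claim: cot(x) = cos(x)/sin(x).
Reasoning: cot(x) is defined as 1/tan(x) = 1/(sin(x)/cos(x)) = cos(x)/sin(x), wherever sin(x) ≠ 0.
So the two sides agree for every real x for which both sides are defined.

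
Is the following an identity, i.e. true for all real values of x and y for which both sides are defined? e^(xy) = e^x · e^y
Claim: e^(xy) = e^x · e^y.
Test a specific point where both sides are defined: x = 5, y = -1.
LHS = e^(xy) ≈ 0.0067
RHS = e^x · e^y ≈ 54.5982
Since 0.0067 ≠ 54.5982, the equation fails at this point, so it cannot hold for all real values of x and y for which both sides are defined.
e^x · e^y = e^(x+y), not e^(xy).

Conclusion: No, this is NOT an identity.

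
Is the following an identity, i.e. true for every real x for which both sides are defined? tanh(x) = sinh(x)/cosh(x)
Yes, this is an identity.

Claim: tanh(x) = sinh(x)/cosh(x).
Reasoning: tanh(x) is defined as sinh(x)/cosh(x) = (e^x - e^-x)/(e^x + e^-x); cosh(x) ≥ 1 is never zero, so this holds for every real x.
So the two sides agree for every real x for which both sides are defined.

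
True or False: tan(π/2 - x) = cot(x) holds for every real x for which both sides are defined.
Claim: tan(π/2 - x) = cot(x).
Reasoning: tan(π/2 - x) = sin(π/2 - x)/cos(π/2 - x) = cos(x)/sin(x) = cot(x), using the cofunction identities sin(π/2 - x) = cos(x) and cos(π/2 - x) = sin(x).
So the two sides agree for every real x for which both sides are defined.

Conclusion: True.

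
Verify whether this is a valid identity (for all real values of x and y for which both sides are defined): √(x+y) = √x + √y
Claim: √(x+y) = √x + √y.
Test a specific point where both sides are defined: x = 4, y = 1.
LHS = √(x+y) ≈ 2.2361
RHS = √x + √y ≈ 3.0000
Since 2.2361 ≠ 3.0000, the equation fails at this point, so it cannot hold for all real values of x and y for which both sides are defined.
Squaring the right side gives x + 2√(xy) + y, not x + y.

Conclusion: No, this is NOT an identity.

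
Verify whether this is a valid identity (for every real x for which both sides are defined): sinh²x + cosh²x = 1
No, this is NOT an identity.

Claim: sinh²x + cosh²x = 1.
Test a specific point where both sides are defined: x = 3.
LHS = sinh²x + cosh²x ≈ 201.7156
RHS = 1 ≈ 1.0000
Since 201.7156 ≠ 1.0000, the equation fails at this point, so it cannot hold for every real x for which both sides are defined.
The correct hyperbolic identity is cosh²x - sinh²x = 1 (a difference); the sum sinh²x + cosh²x equals cosh(2x).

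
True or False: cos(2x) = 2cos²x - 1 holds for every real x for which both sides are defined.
Claim: cos(2x) = 2cos²x - 1.
Reasoning: cos(2x) = cos²x - sin²x. Replace sin²x by 1 - cos²x: cos²x - (1 - cos²x) = 2cos²x - 1.
So the two sides agree for every real x for which both sides are defined.

Conclusion: True.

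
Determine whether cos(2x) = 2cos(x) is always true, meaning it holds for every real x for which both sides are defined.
Claim: cos(2x) = 2cos(x).
Test a specific point where both sides are defined: x = 2π/3.
LHS = cos(2x) ≈ -0.5000
RHS = 2cos(x) ≈ -1.0000
Since -0.5000 ≠ -1.0000, the equation fails at this point, so it cannot hold for every real x for which both sides are defined.
The correct double-angle formula is cos(2x) = cos²x - sin²x.

Conclusion: No, this is NOT an identity.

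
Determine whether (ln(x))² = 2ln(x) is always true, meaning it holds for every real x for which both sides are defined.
Claim: (ln(x))² = 2ln(x).
Test a specific point where both sides are defined: x = 5.
LHS = (ln(x))² ≈ 2.5903
RHS = 2ln(x) ≈ 3.2189
Since 2.5903 ≠ 3.2189, the equation fails at this point, so it cannot hold for every real x for which both sides are defined.
2ln(x) equals ln(x²), which is not the same as (ln x)².

Conclusion: No, this is NOT an identity.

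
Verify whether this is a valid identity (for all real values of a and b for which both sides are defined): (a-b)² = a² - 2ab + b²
Claim: (a-b)² = a² - 2ab + b².
Reasoning: Expand: (a-b)² = (a-b)(a-b) = a·a - a·b - b·a + b·b = a² - 2ab + b².
So the two sides agree for all real values of a and b for which both sides are defined.

Conclusion: Yes, this is an identity.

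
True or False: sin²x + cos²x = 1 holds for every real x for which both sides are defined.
Claim: sin²x + cos²x = 1.
Reasoning: The point (cos x, sin x) lies on the unit circle X² + Y² = 1, so cos²x + sin²x = 1 for every real x.
So the two sides agree for every real x for which both sides are defined.

Conclusion: True.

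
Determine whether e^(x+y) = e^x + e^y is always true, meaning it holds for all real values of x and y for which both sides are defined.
No, this is NOT an identity.

Claim: e^(x+y) = e^x + e^y.
Test a specific point where both sides are defined: x = -1, y = 2.
LHS = e^(x+y) ≈ 2.7183
RHS = e^x + e^y ≈ 7.7569
Since 2.7183 ≠ 7.7569, the equation fails at this point, so it cannot hold for all real values of x and y for which both sides are defined.
The correct rule is e^(x+y) = e^x · e^y (a product, not a sum).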